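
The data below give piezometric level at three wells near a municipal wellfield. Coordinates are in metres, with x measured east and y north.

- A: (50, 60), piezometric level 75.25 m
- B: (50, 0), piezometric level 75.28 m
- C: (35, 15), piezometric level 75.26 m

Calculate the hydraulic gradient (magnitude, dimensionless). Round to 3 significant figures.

Three-point gradient (reference A): Δ to B = (0, -60, +0.03), Δ to C = (-15, -45, +0.01).
∂h/∂x = +0.0008333, ∂h/∂y = -0.0005000 (det = -900).
|∇h| = √(0.0008333² + -0.0005000²) = 0.0009718

0.000972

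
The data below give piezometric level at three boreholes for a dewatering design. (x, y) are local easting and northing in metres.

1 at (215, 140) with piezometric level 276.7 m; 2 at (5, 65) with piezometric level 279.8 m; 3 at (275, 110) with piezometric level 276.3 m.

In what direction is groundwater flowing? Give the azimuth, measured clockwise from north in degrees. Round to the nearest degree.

With h = a·x + b·y + c and 1 as origin, the differences give:
  (-210)·a + (-75)·b = +3.1
  60·a + (-30)·b = -0.4
Eliminate b (×(-30) and ×(-75), subtract): 10800·a = -123.00 → a = ∂h/∂x = -0.01139
Back-substitute: b = ∂h/∂y = -0.009444.
Flow direction (−∇h) has components (+0.01139 E, +0.009444 N).
Azimuth = atan2(E, N) = atan2(+0.01139, +0.009444) = 50.3° ≈ 050°.

050°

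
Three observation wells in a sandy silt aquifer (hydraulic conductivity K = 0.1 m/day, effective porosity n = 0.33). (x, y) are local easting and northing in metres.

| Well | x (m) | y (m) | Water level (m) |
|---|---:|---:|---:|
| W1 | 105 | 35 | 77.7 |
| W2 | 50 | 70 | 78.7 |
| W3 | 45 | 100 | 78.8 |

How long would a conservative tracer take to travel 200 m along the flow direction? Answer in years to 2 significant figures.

100 years

With h = a·x + b·y + c and W1 as origin, the differences give:
  (-55)·a + 35·b = +1.0
  (-60)·a + 65·b = +1.1
Eliminate b (×65 and ×35, subtract): -1475·a = 26.50 → a = ∂h/∂x = -0.01797
Back-substitute: b = ∂h/∂y = +0.0003390.
|∇h| = √(-0.01797² + 0.0003390²) = 0.01797
Seepage velocity v = K·i/n = 0.1 × 0.01797 / 0.33 = 0.005445 m/day.
t = 200 / 0.005445 = 3.673e+04 days = 101 years.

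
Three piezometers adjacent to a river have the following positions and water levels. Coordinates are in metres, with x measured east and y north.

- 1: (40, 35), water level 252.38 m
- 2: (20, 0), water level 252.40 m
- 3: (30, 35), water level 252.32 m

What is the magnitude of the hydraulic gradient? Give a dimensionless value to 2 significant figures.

Taking 1 as reference: 2−1 = (-20, -35, +0.02); 3−1 = (-10, 0, -0.06).
Determinant of the coordinate differences = (-20)·0 − (-10)·(-35) = -350.
∂h/∂x = [(+0.02)·0 − (-0.06)·(-35)] / -350 = +0.006000
∂h/∂y = [(-20)·(-0.06) − (-10)·(+0.02)] / -350 = -0.004000
|∇h| = √(0.006000² + -0.004000²) = 0.007211

0.0072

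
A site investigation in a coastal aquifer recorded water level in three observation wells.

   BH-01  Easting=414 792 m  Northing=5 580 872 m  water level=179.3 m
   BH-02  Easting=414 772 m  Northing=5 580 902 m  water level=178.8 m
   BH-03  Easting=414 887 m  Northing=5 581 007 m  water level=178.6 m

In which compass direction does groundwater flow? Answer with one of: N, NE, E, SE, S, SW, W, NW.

Differences from BH-01: to BH-02 (Δx, Δy, Δh) = (-20, 30, -0.5); to BH-03 = (95, 135, -0.7).
Determinant of the coordinate differences = (-20)·135 − 95·30 = -5550.
∂h/∂x = [(-0.5)·135 − (-0.7)·30] / -5550 = +0.008378
∂h/∂y = [(-20)·(-0.7) − 95·(-0.5)] / -5550 = -0.01108
Flow = −∇h = (-0.008378 east, +0.01108 north), which points northwest.

NW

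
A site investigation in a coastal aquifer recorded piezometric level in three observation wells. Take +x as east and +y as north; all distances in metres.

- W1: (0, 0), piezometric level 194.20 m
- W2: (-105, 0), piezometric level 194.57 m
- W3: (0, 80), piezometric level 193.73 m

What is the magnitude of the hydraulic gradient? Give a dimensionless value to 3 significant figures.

∂h/∂x = (194.57 − 194.20) / (-105 − 0) = -0.003524
∂h/∂y = (193.73 − 194.20) / (80 − 0) = -0.005875
|∇h| = √(-0.003524² + -0.005875²) = 0.006851

0.00685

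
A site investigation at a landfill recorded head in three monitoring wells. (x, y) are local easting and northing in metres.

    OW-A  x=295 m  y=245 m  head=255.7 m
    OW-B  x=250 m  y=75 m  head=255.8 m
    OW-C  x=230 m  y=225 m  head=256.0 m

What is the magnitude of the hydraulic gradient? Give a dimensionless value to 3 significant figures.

0.00488

Taking OW-A as reference: OW-B−OW-A = (-45, -170, +0.1); OW-C−OW-A = (-65, -20, +0.3).
Solve a·Δx + b·Δy = Δh: det = (-45)·(-20) − (-65)·(-170) = -10150.
∂h/∂x = [(+0.1)·(-20) − (+0.3)·(-170)] / -10150 = -0.004828
∂h/∂y = [(-45)·(+0.3) − (-65)·(+0.1)] / -10150 = +0.0006897
|∇h| = √(-0.004828² + 0.0006897²) = 0.004877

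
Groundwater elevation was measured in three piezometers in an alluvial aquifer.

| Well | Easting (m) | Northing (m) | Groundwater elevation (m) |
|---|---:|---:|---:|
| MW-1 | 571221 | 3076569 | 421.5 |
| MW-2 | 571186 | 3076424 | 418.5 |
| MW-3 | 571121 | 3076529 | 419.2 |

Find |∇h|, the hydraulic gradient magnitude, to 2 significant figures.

0.023

Differences from MW-1: to MW-2 (Δx, Δy, Δh) = (-35, -145, -3.0); to MW-3 = (-100, -40, -2.3).
Determinant of the coordinate differences = (-35)·(-40) − (-100)·(-145) = -13100.
∂h/∂x = [(-3.0)·(-40) − (-2.3)·(-145)] / -13100 = +0.01630
∂h/∂y = [(-35)·(-2.3) − (-100)·(-3.0)] / -13100 = +0.01676
|∇h| = √(0.01630² + 0.01676²) = 0.02338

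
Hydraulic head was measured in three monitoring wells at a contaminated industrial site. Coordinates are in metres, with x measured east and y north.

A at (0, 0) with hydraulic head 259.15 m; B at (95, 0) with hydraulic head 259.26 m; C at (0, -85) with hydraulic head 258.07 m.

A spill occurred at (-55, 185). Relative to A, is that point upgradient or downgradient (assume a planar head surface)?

∂h/∂x = (259.26 − 259.15) / (95 − 0) = +0.001158
∂h/∂y = (258.07 − 259.15) / (-85 − 0) = +0.01271
Head at (-55, 185) = 259.15 + (+0.001158)·(-55) + (+0.01271)·(185) = 261.44 m.
That is higher than the 259.15 m at A, so the point is upgradient.

upgradient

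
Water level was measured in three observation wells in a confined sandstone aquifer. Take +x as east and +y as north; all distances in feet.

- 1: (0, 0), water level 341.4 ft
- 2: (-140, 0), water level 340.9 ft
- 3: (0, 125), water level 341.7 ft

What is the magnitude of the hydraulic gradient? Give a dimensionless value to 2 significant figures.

0.0043

∂h/∂x = (340.9 − 341.4) / (-140 − 0) = +0.003571
∂h/∂y = (341.7 − 341.4) / (125 − 0) = +0.002400
|∇h| = √(0.003571² + 0.002400²) = 0.004303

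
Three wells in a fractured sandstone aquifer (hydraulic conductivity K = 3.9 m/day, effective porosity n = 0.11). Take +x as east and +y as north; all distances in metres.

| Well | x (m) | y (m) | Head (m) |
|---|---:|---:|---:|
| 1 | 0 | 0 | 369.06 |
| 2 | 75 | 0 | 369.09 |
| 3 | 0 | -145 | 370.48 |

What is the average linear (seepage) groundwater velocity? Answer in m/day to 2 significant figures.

∂h/∂x = (369.09 − 369.06) / (75 − 0) = +0.0004000
∂h/∂y = (370.48 − 369.06) / (-145 − 0) = -0.009793
|∇h| = √(0.0004000² + -0.009793²) = 0.009801
Seepage velocity v = K·i/n = 3.9 × 0.009801 / 0.11 = 0.3475 m/day.

0.35 m/day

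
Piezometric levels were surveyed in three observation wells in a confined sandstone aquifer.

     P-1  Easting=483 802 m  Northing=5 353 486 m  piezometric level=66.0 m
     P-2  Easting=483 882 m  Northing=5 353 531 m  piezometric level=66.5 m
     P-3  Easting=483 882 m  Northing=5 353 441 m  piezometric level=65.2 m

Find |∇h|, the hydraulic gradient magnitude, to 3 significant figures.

0.0146

Taking P-1 as reference: P-2−P-1 = (80, 45, +0.5); P-3−P-1 = (80, -45, -0.8).
Determinant of the coordinate differences = 80·(-45) − 80·45 = -7200.
∂h/∂x = [(+0.5)·(-45) − (-0.8)·45] / -7200 = -0.001875
∂h/∂y = [80·(-0.8) − 80·(+0.5)] / -7200 = +0.01444
|∇h| = √(-0.001875² + 0.01444²) = 0.01456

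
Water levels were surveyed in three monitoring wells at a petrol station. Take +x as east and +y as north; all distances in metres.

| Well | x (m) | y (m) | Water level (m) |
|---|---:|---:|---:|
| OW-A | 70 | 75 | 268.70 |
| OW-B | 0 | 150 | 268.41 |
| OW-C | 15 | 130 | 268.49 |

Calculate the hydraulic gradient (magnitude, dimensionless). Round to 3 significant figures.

Differences from OW-A: to OW-B (Δx, Δy, Δh) = (-70, 75, -0.29); to OW-C = (-55, 55, -0.21).
Solve a·Δx + b·Δy = Δh: det = (-70)·55 − (-55)·75 = 275.
∂h/∂x = [(-0.29)·55 − (-0.21)·75] / 275 = -0.0007273
∂h/∂y = [(-70)·(-0.21) − (-55)·(-0.29)] / 275 = -0.004545
|∇h| = √(-0.0007273² + -0.004545²) = 0.004603

0.00460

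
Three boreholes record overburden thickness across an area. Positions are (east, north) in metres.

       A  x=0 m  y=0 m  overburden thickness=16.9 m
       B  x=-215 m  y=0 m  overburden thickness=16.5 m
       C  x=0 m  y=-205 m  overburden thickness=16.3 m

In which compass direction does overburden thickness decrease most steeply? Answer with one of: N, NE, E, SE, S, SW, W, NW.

SW

∂d/∂x = (16.5 − 16.9) / (-215 − 0) = +0.001860
∂d/∂y = (16.3 − 16.9) / (-205 − 0) = +0.002927
Steepest decrease is along −∇f = (-0.001860 E, -0.002927 N) → southwest.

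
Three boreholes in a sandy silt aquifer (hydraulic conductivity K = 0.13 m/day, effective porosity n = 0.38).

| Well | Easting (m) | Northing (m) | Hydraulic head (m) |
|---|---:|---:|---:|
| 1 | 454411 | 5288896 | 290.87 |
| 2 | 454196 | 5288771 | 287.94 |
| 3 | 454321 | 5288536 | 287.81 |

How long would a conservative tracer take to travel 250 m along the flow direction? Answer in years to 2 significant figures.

170 years

Differences from 1: to 2 (Δx, Δy, Δh) = (-215, -125, -2.93); to 3 = (-90, -360, -3.06).
Determinant of the coordinate differences = (-215)·(-360) − (-90)·(-125) = 66150.
∂h/∂x = [(-2.93)·(-360) − (-3.06)·(-125)] / 66150 = +0.01016
∂h/∂y = [(-215)·(-3.06) − (-90)·(-2.93)] / 66150 = +0.005959
|∇h| = √(0.01016² + 0.005959²) = 0.01178
Seepage velocity v = K·i/n = 0.13 × 0.01178 / 0.38 = 0.00403 m/day.
t = 250 / 0.00403 = 6.203e+04 days = 170 years.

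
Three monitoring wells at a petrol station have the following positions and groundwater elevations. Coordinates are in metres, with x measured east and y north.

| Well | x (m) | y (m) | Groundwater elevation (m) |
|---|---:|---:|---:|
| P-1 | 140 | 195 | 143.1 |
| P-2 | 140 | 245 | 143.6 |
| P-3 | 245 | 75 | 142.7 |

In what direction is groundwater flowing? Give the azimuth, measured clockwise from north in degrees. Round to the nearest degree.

Differences from P-1: to P-2 (Δx, Δy, Δh) = (0, 50, +0.5); to P-3 = (105, -120, -0.4).
Solve a·Δx + b·Δy = Δh: det = 0·(-120) − 105·50 = -5250.
∂h/∂x = [(+0.5)·(-120) − (-0.4)·50] / -5250 = +0.007619
∂h/∂y = [0·(-0.4) − 105·(+0.5)] / -5250 = +0.01000
Flow direction (−∇h) has components (-0.007619 E, -0.01000 N).
Azimuth = atan2(E, N) = atan2(-0.007619, -0.01000) = 217.3° ≈ 217°.

217°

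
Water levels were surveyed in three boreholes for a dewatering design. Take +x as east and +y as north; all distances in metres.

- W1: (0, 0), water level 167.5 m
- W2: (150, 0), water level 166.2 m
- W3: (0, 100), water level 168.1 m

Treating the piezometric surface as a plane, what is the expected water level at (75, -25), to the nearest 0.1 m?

∂h/∂x = (166.2 − 167.5) / (150 − 0) = -0.008667
∂h/∂y = (168.1 − 167.5) / (100 − 0) = +0.006000
h(75, -25) = 167.5 + (-0.008667)·(75) + (+0.006000)·(-25) = 167.5 -0.650 -0.150 = 166.700 m.

166.7 m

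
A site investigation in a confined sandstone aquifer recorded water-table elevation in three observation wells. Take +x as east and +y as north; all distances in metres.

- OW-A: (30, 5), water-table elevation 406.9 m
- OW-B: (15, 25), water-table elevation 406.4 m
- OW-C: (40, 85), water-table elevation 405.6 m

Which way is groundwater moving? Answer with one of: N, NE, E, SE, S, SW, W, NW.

Three-point gradient (reference OW-A): Δ to OW-B = (-15, 20, -0.5), Δ to OW-C = (10, 80, -1.3).
∂h/∂x = +0.01000, ∂h/∂y = -0.01750 (det = -1400).
Flow = −∇h = (-0.01000 east, +0.01750 north), which points northwest.

NW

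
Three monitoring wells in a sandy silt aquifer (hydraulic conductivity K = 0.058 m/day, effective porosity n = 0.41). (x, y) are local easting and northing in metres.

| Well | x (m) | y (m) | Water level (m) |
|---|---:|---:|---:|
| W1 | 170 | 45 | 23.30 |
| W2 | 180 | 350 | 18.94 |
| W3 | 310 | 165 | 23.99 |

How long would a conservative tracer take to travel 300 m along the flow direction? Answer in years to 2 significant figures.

Three-point gradient (reference W1): Δ to W2 = (10, 305, -4.36), Δ to W3 = (140, 120, +0.69).
∂h/∂x = +0.01768, ∂h/∂y = -0.01487 (det = -41500).
|∇h| = √(0.01768² + -0.01487²) = 0.0231
Seepage velocity v = K·i/n = 0.058 × 0.0231 / 0.41 = 0.003268 m/day.
t = 300 / 0.003268 = 9.18e+04 days = 251 years.

250 years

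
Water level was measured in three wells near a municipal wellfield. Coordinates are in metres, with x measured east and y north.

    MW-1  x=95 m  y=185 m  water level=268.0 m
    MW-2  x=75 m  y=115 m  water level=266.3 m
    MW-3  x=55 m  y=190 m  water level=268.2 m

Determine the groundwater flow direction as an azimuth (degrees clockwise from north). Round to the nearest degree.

Taking MW-1 as reference: MW-2−MW-1 = (-20, -70, -1.7); MW-3−MW-1 = (-40, 5, +0.2).
Determinant of the coordinate differences = (-20)·5 − (-40)·(-70) = -2900.
∂h/∂x = [(-1.7)·5 − (+0.2)·(-70)] / -2900 = -0.001897
∂h/∂y = [(-20)·(+0.2) − (-40)·(-1.7)] / -2900 = +0.02483
Flow direction (−∇h) has components (+0.001897 E, -0.02483 N).
Azimuth = atan2(E, N) = atan2(+0.001897, -0.02483) = 175.6° ≈ 176°.

176°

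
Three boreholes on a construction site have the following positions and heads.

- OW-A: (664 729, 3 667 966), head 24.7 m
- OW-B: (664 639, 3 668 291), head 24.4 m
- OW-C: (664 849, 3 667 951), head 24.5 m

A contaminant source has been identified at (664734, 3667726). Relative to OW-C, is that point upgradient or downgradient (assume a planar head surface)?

upgradient

With h = a·x + b·y + c and OW-A as origin, the differences give:
  (-90)·a + 325·b = -0.3
  120·a + (-15)·b = -0.2
Eliminate b (×(-15) and ×325, subtract): -37650·a = 69.50 → a = ∂h/∂x = -0.001846
Back-substitute: b = ∂h/∂y = -0.001434.
Head at (664734, 3667726) = 24.7 + (-0.001846)·(5) + (-0.001434)·(-240) = 25.03 m.
That is higher than the 24.5 m at OW-C, so the point is upgradient.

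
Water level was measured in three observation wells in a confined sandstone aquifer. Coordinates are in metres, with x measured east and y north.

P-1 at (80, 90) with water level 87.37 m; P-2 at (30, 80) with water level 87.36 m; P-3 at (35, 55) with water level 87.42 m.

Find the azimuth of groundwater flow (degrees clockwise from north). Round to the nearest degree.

344°

Taking P-1 as reference: P-2−P-1 = (-50, -10, -0.01); P-3−P-1 = (-45, -35, +0.05).
Solve a·Δx + b·Δy = Δh: det = (-50)·(-35) − (-45)·(-10) = 1300.
∂h/∂x = [(-0.01)·(-35) − (+0.05)·(-10)] / 1300 = +0.0006538
∂h/∂y = [(-50)·(+0.05) − (-45)·(-0.01)] / 1300 = -0.002269
Flow direction (−∇h) has components (-0.0006538 E, +0.002269 N).
Azimuth = atan2(E, N) = atan2(-0.0006538, +0.002269) = 343.9° ≈ 344°.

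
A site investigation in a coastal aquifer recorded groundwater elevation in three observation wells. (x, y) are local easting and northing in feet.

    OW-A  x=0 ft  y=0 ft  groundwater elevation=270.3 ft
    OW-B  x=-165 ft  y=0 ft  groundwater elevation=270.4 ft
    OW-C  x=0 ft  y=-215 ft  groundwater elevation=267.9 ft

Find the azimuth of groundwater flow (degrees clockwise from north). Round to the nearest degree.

177°

∂h/∂x = (270.4 − 270.3) / (-165 − 0) = -0.0006061
∂h/∂y = (267.9 − 270.3) / (-215 − 0) = +0.01116
Flow direction (−∇h) has components (+0.0006061 E, -0.01116 N).
Azimuth = atan2(E, N) = atan2(+0.0006061, -0.01116) = 176.9° ≈ 177°.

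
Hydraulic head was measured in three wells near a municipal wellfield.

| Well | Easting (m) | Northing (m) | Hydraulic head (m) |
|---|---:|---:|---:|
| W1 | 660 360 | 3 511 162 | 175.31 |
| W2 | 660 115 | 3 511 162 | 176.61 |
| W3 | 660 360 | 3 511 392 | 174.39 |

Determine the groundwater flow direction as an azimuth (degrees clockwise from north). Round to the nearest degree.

053°

∂h/∂x = (176.61 − 175.31) / (660115 − 660360) = -0.005306
∂h/∂y = (174.39 − 175.31) / (3511392 − 3511162) = -0.004000
Flow direction (−∇h) has components (+0.005306 E, +0.004000 N).
Azimuth = atan2(E, N) = atan2(+0.005306, +0.004000) = 53.0° ≈ 053°.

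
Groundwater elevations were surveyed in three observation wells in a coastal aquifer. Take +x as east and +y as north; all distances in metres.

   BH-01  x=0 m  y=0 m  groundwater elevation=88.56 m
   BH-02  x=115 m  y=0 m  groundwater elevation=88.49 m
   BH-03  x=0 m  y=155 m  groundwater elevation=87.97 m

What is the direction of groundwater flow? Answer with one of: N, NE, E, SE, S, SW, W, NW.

N

∂h/∂x = (88.49 − 88.56) / (115 − 0) = -0.0006087
∂h/∂y = (87.97 − 88.56) / (155 − 0) = -0.003806
Flow = −∇h = (+0.0006087 east, +0.003806 north), which points north.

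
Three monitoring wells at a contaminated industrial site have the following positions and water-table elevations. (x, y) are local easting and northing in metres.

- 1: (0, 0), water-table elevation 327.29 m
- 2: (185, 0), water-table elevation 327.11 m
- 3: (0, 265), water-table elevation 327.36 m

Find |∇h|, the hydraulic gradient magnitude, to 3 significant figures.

∂h/∂x = (327.11 − 327.29) / (185 − 0) = -0.0009730
∂h/∂y = (327.36 − 327.29) / (265 − 0) = +0.0002642
|∇h| = √(-0.0009730² + 0.0002642²) = 0.001008

0.00101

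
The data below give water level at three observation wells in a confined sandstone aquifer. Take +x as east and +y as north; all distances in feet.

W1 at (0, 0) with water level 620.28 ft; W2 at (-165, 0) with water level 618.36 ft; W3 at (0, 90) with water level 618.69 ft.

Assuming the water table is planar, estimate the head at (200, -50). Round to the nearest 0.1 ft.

∂h/∂x = (618.36 − 620.28) / (-165 − 0) = +0.01164
∂h/∂y = (618.69 − 620.28) / (90 − 0) = -0.01767
h(200, -50) = 620.28 + (+0.01164)·(200) + (-0.01767)·(-50) = 620.28 +2.327 +0.883 = 623.491 ft.

623.5 ft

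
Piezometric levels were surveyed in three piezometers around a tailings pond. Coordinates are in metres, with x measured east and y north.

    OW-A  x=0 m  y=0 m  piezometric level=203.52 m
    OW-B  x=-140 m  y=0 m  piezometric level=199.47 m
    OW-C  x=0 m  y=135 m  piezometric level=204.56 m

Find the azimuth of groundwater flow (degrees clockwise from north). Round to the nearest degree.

255°

∂h/∂x = (199.47 − 203.52) / (-140 − 0) = +0.02893
∂h/∂y = (204.56 − 203.52) / (135 − 0) = +0.007704
Flow direction (−∇h) has components (-0.02893 E, -0.007704 N).
Azimuth = atan2(E, N) = atan2(-0.02893, -0.007704) = 255.1° ≈ 255°.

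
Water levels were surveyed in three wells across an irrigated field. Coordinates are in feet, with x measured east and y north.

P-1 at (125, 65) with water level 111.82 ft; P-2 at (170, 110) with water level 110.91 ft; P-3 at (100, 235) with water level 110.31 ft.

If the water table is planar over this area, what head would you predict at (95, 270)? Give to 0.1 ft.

110.0 ft

Taking P-1 as reference: P-2−P-1 = (45, 45, -0.91); P-3−P-1 = (-25, 170, -1.51).
Solve a·Δx + b·Δy = Δh: det = 45·170 − (-25)·45 = 8775.
∂h/∂x = [(-0.91)·170 − (-1.51)·45] / 8775 = -0.009886
∂h/∂y = [45·(-1.51) − (-25)·(-0.91)] / 8775 = -0.01034
h(95, 270) = 111.82 + (-0.009886)·(-30) + (-0.01034)·(205) = 111.82 +0.297 -2.119 = 109.998 ft.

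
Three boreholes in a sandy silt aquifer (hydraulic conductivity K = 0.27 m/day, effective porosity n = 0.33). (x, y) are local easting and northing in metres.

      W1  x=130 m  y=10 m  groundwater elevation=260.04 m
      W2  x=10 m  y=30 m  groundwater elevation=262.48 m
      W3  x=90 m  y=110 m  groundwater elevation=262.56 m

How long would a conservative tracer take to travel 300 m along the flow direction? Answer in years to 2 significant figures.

Differences from W1: to W2 (Δx, Δy, Δh) = (-120, 20, +2.44); to W3 = (-40, 100, +2.52).
Solve a·Δx + b·Δy = Δh: det = (-120)·100 − (-40)·20 = -11200.
∂h/∂x = [(+2.44)·100 − (+2.52)·20] / -11200 = -0.01729
∂h/∂y = [(-120)·(+2.52) − (-40)·(+2.44)] / -11200 = +0.01829
|∇h| = √(-0.01729² + 0.01829²) = 0.02517
Seepage velocity v = K·i/n = 0.27 × 0.02517 / 0.33 = 0.02059 m/day.
t = 300 / 0.02059 = 1.457e+04 days = 39.9 years.

40 years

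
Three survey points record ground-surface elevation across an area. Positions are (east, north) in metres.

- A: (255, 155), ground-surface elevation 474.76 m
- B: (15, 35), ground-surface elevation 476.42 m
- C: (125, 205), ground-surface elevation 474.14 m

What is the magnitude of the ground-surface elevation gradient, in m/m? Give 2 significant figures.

Taking A as reference: B−A = (-240, -120, +1.66); C−A = (-130, 50, -0.62).
Solve a·Δx + b·Δy = Δz: det = (-240)·50 − (-130)·(-120) = -27600.
∂z/∂x = [(+1.66)·50 − (-0.62)·(-120)] / -27600 = -0.0003116
∂z/∂y = [(-240)·(-0.62) − (-130)·(+1.66)] / -27600 = -0.01321
|∇f| = √(-0.0003116² + -0.01321²) = 0.01321 m/m

0.013 m/m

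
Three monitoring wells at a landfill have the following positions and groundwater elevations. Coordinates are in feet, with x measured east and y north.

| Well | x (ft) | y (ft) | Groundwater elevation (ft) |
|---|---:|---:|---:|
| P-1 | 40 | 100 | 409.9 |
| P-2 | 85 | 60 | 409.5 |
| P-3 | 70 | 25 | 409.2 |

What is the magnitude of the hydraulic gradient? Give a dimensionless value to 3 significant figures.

Differences from P-1: to P-2 (Δx, Δy, Δh) = (45, -40, -0.4); to P-3 = (30, -75, -0.7).
Solve a·Δx + b·Δy = Δh: det = 45·(-75) − 30·(-40) = -2175.
∂h/∂x = [(-0.4)·(-75) − (-0.7)·(-40)] / -2175 = -0.0009195
∂h/∂y = [45·(-0.7) − 30·(-0.4)] / -2175 = +0.008966
|∇h| = √(-0.0009195² + 0.008966²) = 0.009013

0.00901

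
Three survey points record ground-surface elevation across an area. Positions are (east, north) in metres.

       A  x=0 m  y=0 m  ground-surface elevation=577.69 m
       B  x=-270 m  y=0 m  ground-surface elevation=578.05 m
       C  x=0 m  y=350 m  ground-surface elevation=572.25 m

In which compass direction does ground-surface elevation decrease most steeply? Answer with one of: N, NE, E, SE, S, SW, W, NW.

N

∂z/∂x = (578.05 − 577.69) / (-270 − 0) = -0.001333
∂z/∂y = (572.25 − 577.69) / (350 − 0) = -0.01554
Steepest decrease is along −∇f = (+0.001333 E, +0.01554 N) → north.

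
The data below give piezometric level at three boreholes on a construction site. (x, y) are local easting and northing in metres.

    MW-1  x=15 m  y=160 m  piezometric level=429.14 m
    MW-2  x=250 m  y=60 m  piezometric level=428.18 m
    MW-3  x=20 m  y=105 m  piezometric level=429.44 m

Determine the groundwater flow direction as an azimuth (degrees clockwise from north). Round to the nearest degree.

Differences from MW-1: to MW-2 (Δx, Δy, Δh) = (235, -100, -0.96); to MW-3 = (5, -55, +0.30).
Solve a·Δx + b·Δy = Δh: det = 235·(-55) − 5·(-100) = -12425.
∂h/∂x = [(-0.96)·(-55) − (+0.30)·(-100)] / -12425 = -0.006664
∂h/∂y = [235·(+0.30) − 5·(-0.96)] / -12425 = -0.006060
Flow direction (−∇h) has components (+0.006664 E, +0.006060 N).
Azimuth = atan2(E, N) = atan2(+0.006664, +0.006060) = 47.7° ≈ 048°.

048°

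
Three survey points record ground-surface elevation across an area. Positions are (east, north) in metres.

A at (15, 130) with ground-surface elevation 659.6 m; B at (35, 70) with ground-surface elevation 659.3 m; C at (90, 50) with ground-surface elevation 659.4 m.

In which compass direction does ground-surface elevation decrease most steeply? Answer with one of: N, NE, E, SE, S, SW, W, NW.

SW

Differences from A: to B (Δx, Δy, Δh) = (20, -60, -0.3); to C = (75, -80, -0.2).
Solve a·Δx + b·Δy = Δz: det = 20·(-80) − 75·(-60) = 2900.
∂z/∂x = [(-0.3)·(-80) − (-0.2)·(-60)] / 2900 = +0.004138
∂z/∂y = [20·(-0.2) − 75·(-0.3)] / 2900 = +0.006379
Steepest decrease is along −∇f = (-0.004138 E, -0.006379 N) → southwest.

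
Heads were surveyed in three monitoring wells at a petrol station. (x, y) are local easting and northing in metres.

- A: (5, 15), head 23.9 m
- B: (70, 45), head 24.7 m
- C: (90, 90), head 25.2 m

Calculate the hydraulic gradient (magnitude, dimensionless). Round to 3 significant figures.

Three-point gradient (reference A): Δ to B = (65, 30, +0.8), Δ to C = (85, 75, +1.3).
∂h/∂x = +0.009032, ∂h/∂y = +0.007097 (det = 2325).
|∇h| = √(0.009032² + 0.007097²) = 0.01149

0.0115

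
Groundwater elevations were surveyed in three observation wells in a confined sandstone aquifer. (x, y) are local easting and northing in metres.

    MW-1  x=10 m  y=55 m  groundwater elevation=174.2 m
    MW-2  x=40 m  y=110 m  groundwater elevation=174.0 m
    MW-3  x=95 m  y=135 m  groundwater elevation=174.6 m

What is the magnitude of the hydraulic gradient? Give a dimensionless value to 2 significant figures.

With h = a·x + b·y + c and MW-1 as origin, the differences give:
  30·a + 55·b = -0.2
  85·a + 80·b = +0.4
Eliminate b (×80 and ×55, subtract): -2275·a = -38.00 → a = ∂h/∂x = +0.01670
Back-substitute: b = ∂h/∂y = -0.01275.
|∇h| = √(0.01670² + -0.01275²) = 0.02101

0.021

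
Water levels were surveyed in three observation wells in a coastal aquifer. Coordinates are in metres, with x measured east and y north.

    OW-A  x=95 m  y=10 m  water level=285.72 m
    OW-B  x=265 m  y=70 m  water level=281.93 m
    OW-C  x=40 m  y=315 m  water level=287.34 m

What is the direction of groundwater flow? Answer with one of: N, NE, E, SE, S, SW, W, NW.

With h = a·x + b·y + c and OW-A as origin, the differences give:
  170·a + 60·b = -3.79
  (-55)·a + 305·b = +1.62
Eliminate b (×305 and ×60, subtract): 55150·a = -1253.150 → a = ∂h/∂x = -0.02272
Back-substitute: b = ∂h/∂y = +0.001214.
Flow = −∇h = (+0.02272 east, -0.001214 north), which points east.

E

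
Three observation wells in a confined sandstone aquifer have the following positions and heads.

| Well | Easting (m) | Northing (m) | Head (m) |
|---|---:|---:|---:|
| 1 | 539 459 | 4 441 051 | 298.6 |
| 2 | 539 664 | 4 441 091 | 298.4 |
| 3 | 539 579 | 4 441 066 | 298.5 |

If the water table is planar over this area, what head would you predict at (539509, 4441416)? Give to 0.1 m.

297.8 m

With h = a·x + b·y + c and 1 as origin, the differences give:
  205·a + 40·b = -0.2
  120·a + 15·b = -0.1
Eliminate b (×15 and ×40, subtract): -1725·a = 1.00 → a = ∂h/∂x = -0.0005797
Back-substitute: b = ∂h/∂y = -0.002029.
h(539509, 4441416) = 298.6 + (-0.0005797)·(50) + (-0.002029)·(365) = 298.6 -0.029 -0.741 = 297.830 m.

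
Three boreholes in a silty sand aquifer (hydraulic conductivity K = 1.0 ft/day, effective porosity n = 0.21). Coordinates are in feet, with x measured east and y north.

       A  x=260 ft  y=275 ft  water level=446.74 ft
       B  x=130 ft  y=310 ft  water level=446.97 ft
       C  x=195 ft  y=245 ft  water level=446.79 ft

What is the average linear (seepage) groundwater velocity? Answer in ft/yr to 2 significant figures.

Taking A as reference: B−A = (-130, 35, +0.23); C−A = (-65, -30, +0.05).
Solve a·Δx + b·Δy = Δh: det = (-130)·(-30) − (-65)·35 = 6175.
∂h/∂x = [(+0.23)·(-30) − (+0.05)·35] / 6175 = -0.001401
∂h/∂y = [(-130)·(+0.05) − (-65)·(+0.23)] / 6175 = +0.001368
|∇h| = √(-0.001401² + 0.001368²) = 0.001958
Seepage velocity v = K·i/n = 1.0 × 0.001958 / 0.21 = 0.009324 ft/day = 3.406 ft/yr.

3.4 ft/yr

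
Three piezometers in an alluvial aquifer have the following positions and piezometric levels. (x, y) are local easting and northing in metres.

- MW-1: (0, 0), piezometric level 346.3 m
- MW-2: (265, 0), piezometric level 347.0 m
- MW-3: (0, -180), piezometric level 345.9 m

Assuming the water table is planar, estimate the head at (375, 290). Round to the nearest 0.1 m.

347.9 m

∂h/∂x = (347.0 − 346.3) / (265 − 0) = +0.002642
∂h/∂y = (345.9 − 346.3) / (-180 − 0) = +0.002222
h(375, 290) = 346.3 + (+0.002642)·(375) + (+0.002222)·(290) = 346.3 +0.991 +0.644 = 347.935 m.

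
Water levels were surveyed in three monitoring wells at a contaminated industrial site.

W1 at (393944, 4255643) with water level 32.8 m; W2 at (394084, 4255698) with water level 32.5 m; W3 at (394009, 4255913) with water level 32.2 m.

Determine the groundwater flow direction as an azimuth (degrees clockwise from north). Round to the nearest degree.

Differences from W1: to W2 (Δx, Δy, Δh) = (140, 55, -0.3); to W3 = (65, 270, -0.6).
Determinant of the coordinate differences = 140·270 − 65·55 = 34225.
∂h/∂x = [(-0.3)·270 − (-0.6)·55] / 34225 = -0.001402
∂h/∂y = [140·(-0.6) − 65·(-0.3)] / 34225 = -0.001885
Flow direction (−∇h) has components (+0.001402 E, +0.001885 N).
Azimuth = atan2(E, N) = atan2(+0.001402, +0.001885) = 36.7° ≈ 037°.

037°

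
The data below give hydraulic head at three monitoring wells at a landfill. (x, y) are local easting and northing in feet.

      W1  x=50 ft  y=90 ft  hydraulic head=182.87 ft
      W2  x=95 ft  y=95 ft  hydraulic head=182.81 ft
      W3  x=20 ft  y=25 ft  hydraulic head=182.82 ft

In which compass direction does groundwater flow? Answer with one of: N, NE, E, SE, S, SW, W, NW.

Differences from W1: to W2 (Δx, Δy, Δh) = (45, 5, -0.06); to W3 = (-30, -65, -0.05).
Solve a·Δx + b·Δy = Δh: det = 45·(-65) − (-30)·5 = -2775.
∂h/∂x = [(-0.06)·(-65) − (-0.05)·5] / -2775 = -0.001495
∂h/∂y = [45·(-0.05) − (-30)·(-0.06)] / -2775 = +0.001459
Flow = −∇h = (+0.001495 east, -0.001459 north), which points southeast.

SE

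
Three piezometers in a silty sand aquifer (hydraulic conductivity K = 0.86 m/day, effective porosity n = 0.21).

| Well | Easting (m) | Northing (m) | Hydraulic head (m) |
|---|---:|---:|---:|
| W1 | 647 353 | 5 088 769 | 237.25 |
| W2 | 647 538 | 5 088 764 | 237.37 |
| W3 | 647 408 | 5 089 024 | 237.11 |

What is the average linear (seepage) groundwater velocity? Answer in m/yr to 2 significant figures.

1.4 m/yr

Taking W1 as reference: W2−W1 = (185, -5, +0.12); W3−W1 = (55, 255, -0.14).
Determinant of the coordinate differences = 185·255 − 55·(-5) = 47450.
∂h/∂x = [(+0.12)·255 − (-0.14)·(-5)] / 47450 = +0.0006301
∂h/∂y = [185·(-0.14) − 55·(+0.12)] / 47450 = -0.0006849
|∇h| = √(0.0006301² + -0.0006849²) = 0.0009307
Seepage velocity v = K·i/n = 0.86 × 0.0009307 / 0.21 = 0.003811 m/day = 1.392 m/yr.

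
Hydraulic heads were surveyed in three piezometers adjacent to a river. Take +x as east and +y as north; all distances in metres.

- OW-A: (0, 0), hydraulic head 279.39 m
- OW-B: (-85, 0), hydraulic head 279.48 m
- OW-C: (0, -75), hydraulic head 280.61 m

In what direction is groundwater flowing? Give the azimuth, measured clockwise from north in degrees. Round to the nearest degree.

004°

∂h/∂x = (279.48 − 279.39) / (-85 − 0) = -0.001059
∂h/∂y = (280.61 − 279.39) / (-75 − 0) = -0.01627
Flow direction (−∇h) has components (+0.001059 E, +0.01627 N).
Azimuth = atan2(E, N) = atan2(+0.001059, +0.01627) = 3.7° ≈ 004°.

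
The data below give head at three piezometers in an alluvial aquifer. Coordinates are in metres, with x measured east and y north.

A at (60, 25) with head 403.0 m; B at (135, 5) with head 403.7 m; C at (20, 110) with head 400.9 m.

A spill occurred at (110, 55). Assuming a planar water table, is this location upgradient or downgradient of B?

downgradient

Differences from A: to B (Δx, Δy, Δh) = (75, -20, +0.7); to C = (-40, 85, -2.1).
Solve a·Δx + b·Δy = Δh: det = 75·85 − (-40)·(-20) = 5575.
∂h/∂x = [(+0.7)·85 − (-2.1)·(-20)] / 5575 = +0.003139
∂h/∂y = [75·(-2.1) − (-40)·(+0.7)] / 5575 = -0.02323
Head at (110, 55) = 403.0 + (+0.003139)·(50) + (-0.02323)·(30) = 402.46 m.
That is lower than the 403.7 m at B, so the point is downgradient.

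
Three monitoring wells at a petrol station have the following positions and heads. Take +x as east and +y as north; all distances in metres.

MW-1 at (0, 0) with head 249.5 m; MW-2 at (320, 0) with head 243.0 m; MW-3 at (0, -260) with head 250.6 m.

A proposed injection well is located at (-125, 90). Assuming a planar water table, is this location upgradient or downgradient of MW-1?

upgradient

∂h/∂x = (243.0 − 249.5) / (320 − 0) = -0.02031
∂h/∂y = (250.6 − 249.5) / (-260 − 0) = -0.004231
Head at (-125, 90) = 249.5 + (-0.02031)·(-125) + (-0.004231)·(90) = 251.66 m.
That is higher than the 249.5 m at MW-1, so the point is upgradient.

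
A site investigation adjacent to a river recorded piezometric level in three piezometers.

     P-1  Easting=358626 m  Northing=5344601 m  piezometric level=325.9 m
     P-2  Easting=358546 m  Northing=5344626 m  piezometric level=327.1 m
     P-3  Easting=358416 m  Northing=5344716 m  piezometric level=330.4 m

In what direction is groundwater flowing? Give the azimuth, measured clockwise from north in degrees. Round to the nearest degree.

Differences from P-1: to P-2 (Δx, Δy, Δh) = (-80, 25, +1.2); to P-3 = (-210, 115, +4.5).
Solve a·Δx + b·Δy = Δh: det = (-80)·115 − (-210)·25 = -3950.
∂h/∂x = [(+1.2)·115 − (+4.5)·25] / -3950 = -0.006456
∂h/∂y = [(-80)·(+4.5) − (-210)·(+1.2)] / -3950 = +0.02734
Flow direction (−∇h) has components (+0.006456 E, -0.02734 N).
Azimuth = atan2(E, N) = atan2(+0.006456, -0.02734) = 166.7° ≈ 167°.

167°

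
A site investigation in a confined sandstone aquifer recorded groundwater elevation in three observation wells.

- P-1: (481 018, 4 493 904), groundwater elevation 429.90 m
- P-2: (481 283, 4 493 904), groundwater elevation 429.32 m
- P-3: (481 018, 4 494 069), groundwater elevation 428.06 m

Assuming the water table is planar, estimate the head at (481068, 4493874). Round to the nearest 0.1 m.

430.1 m

∂h/∂x = (429.32 − 429.90) / (481283 − 481018) = -0.002189
∂h/∂y = (428.06 − 429.90) / (4494069 − 4493904) = -0.01115
h(481068, 4493874) = 429.90 + (-0.002189)·(50) + (-0.01115)·(-30) = 429.90 -0.109 +0.335 = 430.125 m.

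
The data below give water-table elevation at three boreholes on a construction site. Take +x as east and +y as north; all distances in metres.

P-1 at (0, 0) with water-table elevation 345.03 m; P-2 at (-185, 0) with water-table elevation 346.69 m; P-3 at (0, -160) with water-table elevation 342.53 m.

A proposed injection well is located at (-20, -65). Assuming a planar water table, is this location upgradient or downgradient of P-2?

downgradient

∂h/∂x = (346.69 − 345.03) / (-185 − 0) = -0.008973
∂h/∂y = (342.53 − 345.03) / (-160 − 0) = +0.01562
Head at (-20, -65) = 345.03 + (-0.008973)·(-20) + (+0.01562)·(-65) = 344.19 m.
That is lower than the 346.69 m at P-2, so the point is downgradient.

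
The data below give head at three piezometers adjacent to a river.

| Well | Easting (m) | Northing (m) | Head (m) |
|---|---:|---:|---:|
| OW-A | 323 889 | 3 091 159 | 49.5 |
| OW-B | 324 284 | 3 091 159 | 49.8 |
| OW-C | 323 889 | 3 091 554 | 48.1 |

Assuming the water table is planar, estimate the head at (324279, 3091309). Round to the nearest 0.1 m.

∂h/∂x = (49.8 − 49.5) / (324284 − 323889) = +0.0007595
∂h/∂y = (48.1 − 49.5) / (3091554 − 3091159) = -0.003544
h(324279, 3091309) = 49.5 + (+0.0007595)·(390) + (-0.003544)·(150) = 49.5 +0.296 -0.532 = 49.265 m.

49.3 m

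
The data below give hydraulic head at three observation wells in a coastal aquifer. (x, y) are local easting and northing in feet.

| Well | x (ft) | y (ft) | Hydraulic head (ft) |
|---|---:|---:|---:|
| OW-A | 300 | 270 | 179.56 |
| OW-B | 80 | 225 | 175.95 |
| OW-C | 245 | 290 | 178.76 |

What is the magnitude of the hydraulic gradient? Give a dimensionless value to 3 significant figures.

0.0161

Taking OW-A as reference: OW-B−OW-A = (-220, -45, -3.61); OW-C−OW-A = (-55, 20, -0.80).
Solve a·Δx + b·Δy = Δh: det = (-220)·20 − (-55)·(-45) = -6875.
∂h/∂x = [(-3.61)·20 − (-0.80)·(-45)] / -6875 = +0.01574
∂h/∂y = [(-220)·(-0.80) − (-55)·(-3.61)] / -6875 = +0.003280
|∇h| = √(0.01574² + 0.003280²) = 0.01608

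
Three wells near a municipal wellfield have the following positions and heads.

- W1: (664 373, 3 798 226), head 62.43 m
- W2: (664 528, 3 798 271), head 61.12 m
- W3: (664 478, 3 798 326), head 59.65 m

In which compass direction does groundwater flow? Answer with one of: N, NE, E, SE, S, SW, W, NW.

Taking W1 as reference: W2−W1 = (155, 45, -1.31); W3−W1 = (105, 100, -2.78).
Solve a·Δx + b·Δy = Δh: det = 155·100 − 105·45 = 10775.
∂h/∂x = [(-1.31)·100 − (-2.78)·45] / 10775 = -0.0005476
∂h/∂y = [155·(-2.78) − 105·(-1.31)] / 10775 = -0.02723
Flow = −∇h = (+0.0005476 east, +0.02723 north), which points north.

N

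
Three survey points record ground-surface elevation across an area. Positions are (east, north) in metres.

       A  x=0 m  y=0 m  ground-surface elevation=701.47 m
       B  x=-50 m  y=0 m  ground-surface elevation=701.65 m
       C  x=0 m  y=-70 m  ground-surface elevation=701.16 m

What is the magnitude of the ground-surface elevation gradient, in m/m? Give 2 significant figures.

∂z/∂x = (701.65 − 701.47) / (-50 − 0) = -0.003600
∂z/∂y = (701.16 − 701.47) / (-70 − 0) = +0.004429
|∇f| = √(-0.003600² + 0.004429²) = 0.005708 m/m

0.0057 m/m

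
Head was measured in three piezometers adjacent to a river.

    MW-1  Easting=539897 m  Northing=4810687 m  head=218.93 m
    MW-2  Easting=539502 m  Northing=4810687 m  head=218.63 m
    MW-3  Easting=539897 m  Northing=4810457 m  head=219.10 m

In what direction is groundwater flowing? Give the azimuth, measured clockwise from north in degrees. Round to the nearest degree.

314°

∂h/∂x = (218.63 − 218.93) / (539502 − 539897) = +0.0007595
∂h/∂y = (219.10 − 218.93) / (4810457 − 4810687) = -0.0007391
Flow direction (−∇h) has components (-0.0007595 E, +0.0007391 N).
Azimuth = atan2(E, N) = atan2(-0.0007595, +0.0007391) = 314.2° ≈ 314°.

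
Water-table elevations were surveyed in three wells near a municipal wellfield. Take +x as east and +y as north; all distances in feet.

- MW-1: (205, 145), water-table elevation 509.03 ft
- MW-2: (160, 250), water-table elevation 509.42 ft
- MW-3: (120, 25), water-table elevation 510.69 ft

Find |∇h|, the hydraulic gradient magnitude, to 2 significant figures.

Three-point gradient (reference MW-1): Δ to MW-2 = (-45, 105, +0.39), Δ to MW-3 = (-85, -120, +1.66).
∂h/∂x = -0.01543, ∂h/∂y = -0.002901 (det = 14325).
|∇h| = √(-0.01543² + -0.002901²) = 0.0157

0.016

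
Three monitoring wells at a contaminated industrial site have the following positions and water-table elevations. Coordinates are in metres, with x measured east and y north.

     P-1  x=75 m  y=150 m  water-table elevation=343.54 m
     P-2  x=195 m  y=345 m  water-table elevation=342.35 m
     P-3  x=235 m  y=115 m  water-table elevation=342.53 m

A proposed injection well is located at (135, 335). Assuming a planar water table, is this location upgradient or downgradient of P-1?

Taking P-1 as reference: P-2−P-1 = (120, 195, -1.19); P-3−P-1 = (160, -35, -1.01).
Determinant of the coordinate differences = 120·(-35) − 160·195 = -35400.
∂h/∂x = [(-1.19)·(-35) − (-1.01)·195] / -35400 = -0.006740
∂h/∂y = [120·(-1.01) − 160·(-1.19)] / -35400 = -0.001955
Head at (135, 335) = 343.54 + (-0.006740)·(60) + (-0.001955)·(185) = 342.77 m.
That is lower than the 343.54 m at P-1, so the point is downgradient.

downgradient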